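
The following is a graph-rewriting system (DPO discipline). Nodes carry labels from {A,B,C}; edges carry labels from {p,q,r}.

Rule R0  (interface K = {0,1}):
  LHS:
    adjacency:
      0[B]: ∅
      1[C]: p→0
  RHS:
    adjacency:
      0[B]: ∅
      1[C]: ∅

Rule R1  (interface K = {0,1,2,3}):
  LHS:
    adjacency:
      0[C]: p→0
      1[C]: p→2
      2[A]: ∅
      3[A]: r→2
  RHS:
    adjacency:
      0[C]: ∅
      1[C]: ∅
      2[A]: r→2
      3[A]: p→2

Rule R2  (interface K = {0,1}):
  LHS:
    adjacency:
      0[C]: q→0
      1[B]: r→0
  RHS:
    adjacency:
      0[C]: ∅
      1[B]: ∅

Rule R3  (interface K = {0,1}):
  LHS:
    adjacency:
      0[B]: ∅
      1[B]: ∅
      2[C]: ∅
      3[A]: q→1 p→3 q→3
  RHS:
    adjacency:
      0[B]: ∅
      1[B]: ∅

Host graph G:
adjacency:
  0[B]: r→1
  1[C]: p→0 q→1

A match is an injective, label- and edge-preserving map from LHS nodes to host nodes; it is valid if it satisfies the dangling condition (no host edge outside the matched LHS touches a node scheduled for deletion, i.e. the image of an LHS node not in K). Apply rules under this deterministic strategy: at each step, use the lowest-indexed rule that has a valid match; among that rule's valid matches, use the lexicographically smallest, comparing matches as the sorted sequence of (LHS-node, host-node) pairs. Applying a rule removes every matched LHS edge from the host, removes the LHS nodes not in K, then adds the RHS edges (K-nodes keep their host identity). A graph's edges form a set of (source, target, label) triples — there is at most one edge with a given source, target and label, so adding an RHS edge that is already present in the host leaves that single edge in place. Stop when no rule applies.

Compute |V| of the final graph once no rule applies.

start.  V:2 E:3  edges: 0-r->1 1-p->0 1-q->1
1. fire R0 via {0↦0, 1↦1}  →  V:2 E:2  edges: 0-r->1 1-q->1
2. fire R2 via {0↦1, 1↦0}  →  V:2 E:0  edges: ∅
normal form: no rule applies after step 2
NF nodes: {0:B, 1:C}

Answer: 2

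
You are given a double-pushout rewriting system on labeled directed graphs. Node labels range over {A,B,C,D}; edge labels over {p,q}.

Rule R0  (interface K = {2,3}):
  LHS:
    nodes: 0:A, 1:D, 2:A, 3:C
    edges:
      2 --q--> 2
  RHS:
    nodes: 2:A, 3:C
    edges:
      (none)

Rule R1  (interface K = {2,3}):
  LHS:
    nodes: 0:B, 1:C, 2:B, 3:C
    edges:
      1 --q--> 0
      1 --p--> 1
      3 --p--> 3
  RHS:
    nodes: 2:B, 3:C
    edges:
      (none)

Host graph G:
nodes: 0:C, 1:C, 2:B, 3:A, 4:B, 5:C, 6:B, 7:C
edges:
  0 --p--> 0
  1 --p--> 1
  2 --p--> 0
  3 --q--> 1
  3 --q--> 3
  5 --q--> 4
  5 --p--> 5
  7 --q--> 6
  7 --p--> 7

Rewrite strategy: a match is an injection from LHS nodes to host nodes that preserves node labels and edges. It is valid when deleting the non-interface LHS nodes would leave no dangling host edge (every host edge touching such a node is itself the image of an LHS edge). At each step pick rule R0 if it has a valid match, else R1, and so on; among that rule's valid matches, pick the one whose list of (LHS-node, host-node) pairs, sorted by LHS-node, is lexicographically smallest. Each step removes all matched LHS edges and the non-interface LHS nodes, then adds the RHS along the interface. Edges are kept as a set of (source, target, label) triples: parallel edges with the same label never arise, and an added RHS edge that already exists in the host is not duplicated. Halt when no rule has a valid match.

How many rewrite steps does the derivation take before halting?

initial: |V|=8 |E|=9  E = 0-p->0 1-p->1 2-p->0 3-q->1 3-q->3 5-q->4 5-p->5 7-q->6 7-p->7
step 1: apply R1 at {0↦4, 1↦5, 2↦2, 3↦0}  → |V|=6 |E|=6  E = 1-p->1 2-p->0 3-q->1 3-q->3 7-q->6 7-p->7
step 2: apply R1 at {0↦6, 1↦7, 2↦2, 3↦1}  → |V|=4 |E|=3  E = 2-p->0 3-q->1 3-q->3
normal form: no rule applies after step 2

Answer: 2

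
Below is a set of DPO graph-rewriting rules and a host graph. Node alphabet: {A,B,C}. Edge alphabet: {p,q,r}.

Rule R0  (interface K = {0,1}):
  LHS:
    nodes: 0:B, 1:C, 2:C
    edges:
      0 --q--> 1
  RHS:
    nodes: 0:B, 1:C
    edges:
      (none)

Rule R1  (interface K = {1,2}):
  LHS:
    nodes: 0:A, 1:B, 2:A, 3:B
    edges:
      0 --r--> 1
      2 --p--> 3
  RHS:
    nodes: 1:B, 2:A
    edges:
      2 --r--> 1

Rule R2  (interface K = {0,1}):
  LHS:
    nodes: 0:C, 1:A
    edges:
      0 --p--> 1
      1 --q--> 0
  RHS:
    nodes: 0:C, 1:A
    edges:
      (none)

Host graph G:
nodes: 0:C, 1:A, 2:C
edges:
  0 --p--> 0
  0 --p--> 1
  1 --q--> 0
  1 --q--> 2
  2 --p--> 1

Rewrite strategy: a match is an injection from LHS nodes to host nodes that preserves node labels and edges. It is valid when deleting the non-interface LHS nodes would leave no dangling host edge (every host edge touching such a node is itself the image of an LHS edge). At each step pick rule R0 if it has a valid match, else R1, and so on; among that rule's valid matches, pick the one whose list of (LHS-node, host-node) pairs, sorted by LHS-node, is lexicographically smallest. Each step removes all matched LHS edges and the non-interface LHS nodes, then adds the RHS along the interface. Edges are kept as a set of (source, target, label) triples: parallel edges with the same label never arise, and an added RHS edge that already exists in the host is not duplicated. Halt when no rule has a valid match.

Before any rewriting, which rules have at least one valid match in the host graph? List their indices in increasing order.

R0: no valid match — LHS pattern not found
R1: no valid match — LHS pattern not found
R2: 2 valid matches — {0↦0, 1↦1}, {0↦2, 1↦1}

Answer: [R2]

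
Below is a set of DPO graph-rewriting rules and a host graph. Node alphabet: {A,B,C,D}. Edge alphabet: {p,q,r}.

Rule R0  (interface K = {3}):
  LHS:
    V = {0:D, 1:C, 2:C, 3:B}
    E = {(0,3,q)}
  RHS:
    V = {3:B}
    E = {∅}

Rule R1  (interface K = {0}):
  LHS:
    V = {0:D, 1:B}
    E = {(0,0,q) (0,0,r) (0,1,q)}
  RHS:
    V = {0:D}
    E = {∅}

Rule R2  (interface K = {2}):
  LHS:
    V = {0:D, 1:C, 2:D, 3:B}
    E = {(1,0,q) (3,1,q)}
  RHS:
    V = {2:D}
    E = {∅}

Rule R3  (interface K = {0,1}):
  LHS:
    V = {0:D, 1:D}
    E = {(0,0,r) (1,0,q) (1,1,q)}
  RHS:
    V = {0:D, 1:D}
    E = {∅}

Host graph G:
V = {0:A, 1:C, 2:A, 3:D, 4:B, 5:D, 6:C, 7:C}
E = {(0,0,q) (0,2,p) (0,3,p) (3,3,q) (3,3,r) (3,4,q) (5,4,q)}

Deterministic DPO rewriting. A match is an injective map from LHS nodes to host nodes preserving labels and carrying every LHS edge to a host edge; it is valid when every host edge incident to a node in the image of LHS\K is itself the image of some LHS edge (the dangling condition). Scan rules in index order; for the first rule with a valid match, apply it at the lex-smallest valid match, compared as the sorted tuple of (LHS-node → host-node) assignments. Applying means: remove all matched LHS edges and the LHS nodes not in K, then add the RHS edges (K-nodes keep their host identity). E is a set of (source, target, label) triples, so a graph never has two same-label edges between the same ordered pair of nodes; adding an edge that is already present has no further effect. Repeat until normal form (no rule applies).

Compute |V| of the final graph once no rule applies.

Answer: 4

Rewrite trace:
initial: |V|=8 |E|=7  E = 0-q->0 0-p->2 0-p->3 3-q->3 3-r->3 3-q->4 5-q->4
step 1: apply R0 at {0↦5, 1↦1, 2↦6, 3↦4}  → |V|=5 |E|=6  E = 0-q->0 0-p->2 0-p->3 3-q->3 3-r->3 3-q->4
step 2: apply R1 at {0↦3, 1↦4}  → |V|=4 |E|=3  E = 0-q->0 0-p->2 0-p->3
final graph: no rule applies after step 2
NF nodes: {0:A, 2:A, 3:D, 7:C}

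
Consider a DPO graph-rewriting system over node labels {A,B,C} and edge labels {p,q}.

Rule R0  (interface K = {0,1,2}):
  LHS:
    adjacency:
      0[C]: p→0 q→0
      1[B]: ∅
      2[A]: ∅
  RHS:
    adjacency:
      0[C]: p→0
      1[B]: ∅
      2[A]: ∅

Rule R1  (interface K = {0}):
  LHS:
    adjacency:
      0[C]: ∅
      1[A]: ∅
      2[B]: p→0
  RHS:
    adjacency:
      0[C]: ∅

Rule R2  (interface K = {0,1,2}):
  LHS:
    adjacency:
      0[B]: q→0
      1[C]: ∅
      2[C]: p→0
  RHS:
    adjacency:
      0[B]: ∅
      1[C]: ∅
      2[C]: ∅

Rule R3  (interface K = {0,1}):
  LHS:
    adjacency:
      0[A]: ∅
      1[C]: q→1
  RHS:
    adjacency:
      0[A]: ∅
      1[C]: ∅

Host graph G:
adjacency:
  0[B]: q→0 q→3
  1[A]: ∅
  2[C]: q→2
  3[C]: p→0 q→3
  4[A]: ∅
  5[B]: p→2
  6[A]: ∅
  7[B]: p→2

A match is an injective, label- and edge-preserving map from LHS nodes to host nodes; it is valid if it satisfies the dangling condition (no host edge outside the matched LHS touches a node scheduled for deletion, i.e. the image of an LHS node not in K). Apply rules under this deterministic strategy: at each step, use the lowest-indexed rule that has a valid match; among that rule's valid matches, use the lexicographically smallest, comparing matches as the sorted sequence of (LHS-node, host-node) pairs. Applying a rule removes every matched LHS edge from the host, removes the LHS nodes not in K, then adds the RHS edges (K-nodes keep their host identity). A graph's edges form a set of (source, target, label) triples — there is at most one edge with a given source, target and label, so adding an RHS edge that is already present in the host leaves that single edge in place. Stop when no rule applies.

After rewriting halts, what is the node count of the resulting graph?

Answer: 4

Steps:
[0] host  ⇒  8 nodes, 7 edges  {0-q->0 0-q->3 2-q->2 3-p->0 3-q->3 5-p->2 7-p->2}
[1] R1 @ {0↦2, 1↦1, 2↦5}  ⇒  6 nodes, 6 edges  {0-q->0 0-q->3 2-q->2 3-p->0 3-q->3 7-p->2}
[2] R1 @ {0↦2, 1↦4, 2↦7}  ⇒  4 nodes, 5 edges  {0-q->0 0-q->3 2-q->2 3-p->0 3-q->3}
[3] R2 @ {0↦0, 1↦2, 2↦3}  ⇒  4 nodes, 3 edges  {0-q->3 2-q->2 3-q->3}
[4] R3 @ {0↦6, 1↦2}  ⇒  4 nodes, 2 edges  {0-q->3 3-q->3}
[5] R3 @ {0↦6, 1↦3}  ⇒  4 nodes, 1 edges  {0-q->3}
final graph: no rule applies after step 5
NF nodes: {0:B, 2:C, 3:C, 6:A}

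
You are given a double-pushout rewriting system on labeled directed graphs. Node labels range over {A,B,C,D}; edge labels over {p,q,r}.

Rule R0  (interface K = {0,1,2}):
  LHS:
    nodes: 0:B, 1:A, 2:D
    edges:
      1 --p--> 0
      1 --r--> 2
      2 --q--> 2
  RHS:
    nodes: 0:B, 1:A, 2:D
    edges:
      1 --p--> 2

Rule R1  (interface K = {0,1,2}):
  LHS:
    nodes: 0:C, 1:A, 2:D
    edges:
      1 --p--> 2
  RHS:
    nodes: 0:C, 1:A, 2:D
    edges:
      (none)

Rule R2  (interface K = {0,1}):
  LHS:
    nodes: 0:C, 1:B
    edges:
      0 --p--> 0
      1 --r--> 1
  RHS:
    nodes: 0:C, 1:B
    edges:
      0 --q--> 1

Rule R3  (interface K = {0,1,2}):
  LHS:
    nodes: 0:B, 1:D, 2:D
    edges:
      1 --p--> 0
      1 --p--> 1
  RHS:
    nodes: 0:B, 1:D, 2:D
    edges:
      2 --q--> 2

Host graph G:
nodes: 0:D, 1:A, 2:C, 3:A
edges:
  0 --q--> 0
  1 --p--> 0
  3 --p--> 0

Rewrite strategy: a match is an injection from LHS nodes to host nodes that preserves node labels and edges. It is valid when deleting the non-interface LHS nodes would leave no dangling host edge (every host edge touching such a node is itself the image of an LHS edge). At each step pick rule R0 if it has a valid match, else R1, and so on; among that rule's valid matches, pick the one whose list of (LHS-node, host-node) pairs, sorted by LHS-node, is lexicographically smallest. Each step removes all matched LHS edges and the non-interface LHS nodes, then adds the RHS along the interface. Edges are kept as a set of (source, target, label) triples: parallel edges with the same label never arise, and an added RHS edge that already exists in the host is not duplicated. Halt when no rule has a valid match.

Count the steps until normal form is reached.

initial: |V|=4 |E|=3  E = 0-q->0 1-p->0 3-p->0
step 1: apply R1 at {0↦2, 1↦1, 2↦0}  → |V|=4 |E|=2  E = 0-q->0 3-p->0
step 2: apply R1 at {0↦2, 1↦3, 2↦0}  → |V|=4 |E|=1  E = 0-q->0
final graph: no rule applies after step 2

Answer: 2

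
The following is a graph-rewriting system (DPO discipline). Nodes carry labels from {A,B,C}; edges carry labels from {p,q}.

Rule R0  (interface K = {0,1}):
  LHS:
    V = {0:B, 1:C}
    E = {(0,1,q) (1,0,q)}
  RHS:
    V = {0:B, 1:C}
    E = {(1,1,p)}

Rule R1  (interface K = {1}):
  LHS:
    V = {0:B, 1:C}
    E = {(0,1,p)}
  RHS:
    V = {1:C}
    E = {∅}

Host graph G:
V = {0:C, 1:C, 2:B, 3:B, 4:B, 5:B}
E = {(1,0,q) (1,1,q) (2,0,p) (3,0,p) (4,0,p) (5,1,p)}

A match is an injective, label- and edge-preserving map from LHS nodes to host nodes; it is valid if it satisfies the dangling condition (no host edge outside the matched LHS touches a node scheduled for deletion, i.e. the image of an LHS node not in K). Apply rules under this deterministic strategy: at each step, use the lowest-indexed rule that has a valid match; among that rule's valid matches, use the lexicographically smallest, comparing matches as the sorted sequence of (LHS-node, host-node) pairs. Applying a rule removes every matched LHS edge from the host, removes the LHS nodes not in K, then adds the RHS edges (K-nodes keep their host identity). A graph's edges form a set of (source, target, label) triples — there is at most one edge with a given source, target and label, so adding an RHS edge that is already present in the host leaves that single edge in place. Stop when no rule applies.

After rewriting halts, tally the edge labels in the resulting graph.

start.  V:6 E:6  edges: 1-q->0 1-q->1 2-p->0 3-p->0 4-p->0 5-p->1
1. fire R1 via {0↦2, 1↦0}  →  V:5 E:5  edges: 1-q->0 1-q->1 3-p->0 4-p->0 5-p->1
2. fire R1 via {0↦3, 1↦0}  →  V:4 E:4  edges: 1-q->0 1-q->1 4-p->0 5-p->1
3. fire R1 via {0↦4, 1↦0}  →  V:3 E:3  edges: 1-q->0 1-q->1 5-p->1
4. fire R1 via {0↦5, 1↦1}  →  V:2 E:2  edges: 1-q->0 1-q->1
normal form: no rule applies after step 4
NF edges: [(1, 0, 'q'), (1, 1, 'q')]

Answer: q:2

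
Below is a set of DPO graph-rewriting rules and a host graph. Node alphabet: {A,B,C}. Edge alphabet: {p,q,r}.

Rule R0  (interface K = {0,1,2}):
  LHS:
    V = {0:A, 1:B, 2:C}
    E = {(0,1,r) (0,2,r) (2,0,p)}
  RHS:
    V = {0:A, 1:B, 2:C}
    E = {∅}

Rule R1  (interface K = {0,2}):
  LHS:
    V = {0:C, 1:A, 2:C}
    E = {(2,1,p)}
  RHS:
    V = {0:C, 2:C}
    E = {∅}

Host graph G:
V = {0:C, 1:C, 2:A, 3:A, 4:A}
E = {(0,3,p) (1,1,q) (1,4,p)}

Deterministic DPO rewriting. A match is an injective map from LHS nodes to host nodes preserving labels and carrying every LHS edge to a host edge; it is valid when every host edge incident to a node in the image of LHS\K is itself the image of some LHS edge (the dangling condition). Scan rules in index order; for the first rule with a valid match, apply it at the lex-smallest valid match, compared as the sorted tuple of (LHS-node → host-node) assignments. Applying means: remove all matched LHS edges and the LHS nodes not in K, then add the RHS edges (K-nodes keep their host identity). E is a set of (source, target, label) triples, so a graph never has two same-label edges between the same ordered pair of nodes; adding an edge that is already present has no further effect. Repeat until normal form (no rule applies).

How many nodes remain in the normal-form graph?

initial: |V|=5 |E|=3  E = 0-p->3 1-q->1 1-p->4
step 1: apply R1 at {0↦0, 1↦4, 2↦1}  → |V|=4 |E|=2  E = 0-p->3 1-q->1
step 2: apply R1 at {0↦1, 1↦3, 2↦0}  → |V|=3 |E|=1  E = 1-q->1
halt: no rule applies after step 2
NF nodes: {0:C, 1:C, 2:A}

Answer: 3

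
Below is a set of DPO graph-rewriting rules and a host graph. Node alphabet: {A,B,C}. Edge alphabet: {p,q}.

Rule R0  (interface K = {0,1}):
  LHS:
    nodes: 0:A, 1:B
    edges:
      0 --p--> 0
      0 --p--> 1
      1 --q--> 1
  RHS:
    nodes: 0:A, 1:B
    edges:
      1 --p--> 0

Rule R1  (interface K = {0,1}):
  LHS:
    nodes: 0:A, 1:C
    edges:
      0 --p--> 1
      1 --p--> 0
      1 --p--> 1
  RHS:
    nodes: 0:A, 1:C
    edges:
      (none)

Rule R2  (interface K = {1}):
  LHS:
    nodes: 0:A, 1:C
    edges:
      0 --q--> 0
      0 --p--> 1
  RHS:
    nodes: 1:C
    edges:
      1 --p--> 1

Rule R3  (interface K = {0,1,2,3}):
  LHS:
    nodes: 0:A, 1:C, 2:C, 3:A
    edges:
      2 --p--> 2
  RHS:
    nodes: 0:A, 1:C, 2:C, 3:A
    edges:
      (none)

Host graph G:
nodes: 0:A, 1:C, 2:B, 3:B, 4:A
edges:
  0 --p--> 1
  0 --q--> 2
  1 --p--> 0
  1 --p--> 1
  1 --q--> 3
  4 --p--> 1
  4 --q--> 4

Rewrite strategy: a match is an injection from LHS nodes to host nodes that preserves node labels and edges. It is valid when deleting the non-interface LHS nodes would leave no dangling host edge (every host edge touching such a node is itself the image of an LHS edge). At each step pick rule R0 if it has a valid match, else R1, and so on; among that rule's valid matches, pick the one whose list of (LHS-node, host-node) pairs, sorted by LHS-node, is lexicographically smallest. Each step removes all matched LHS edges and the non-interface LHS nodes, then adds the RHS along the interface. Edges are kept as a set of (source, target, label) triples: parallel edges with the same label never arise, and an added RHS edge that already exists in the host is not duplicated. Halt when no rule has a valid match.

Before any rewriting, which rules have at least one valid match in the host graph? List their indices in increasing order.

Answer: [R1,R2]

Steps:
R0: no valid match — LHS pattern not found
R1: 1 valid match — {0↦0, 1↦1}
R2: 1 valid match — {0↦4, 1↦1}
R3: no valid match — LHS pattern not found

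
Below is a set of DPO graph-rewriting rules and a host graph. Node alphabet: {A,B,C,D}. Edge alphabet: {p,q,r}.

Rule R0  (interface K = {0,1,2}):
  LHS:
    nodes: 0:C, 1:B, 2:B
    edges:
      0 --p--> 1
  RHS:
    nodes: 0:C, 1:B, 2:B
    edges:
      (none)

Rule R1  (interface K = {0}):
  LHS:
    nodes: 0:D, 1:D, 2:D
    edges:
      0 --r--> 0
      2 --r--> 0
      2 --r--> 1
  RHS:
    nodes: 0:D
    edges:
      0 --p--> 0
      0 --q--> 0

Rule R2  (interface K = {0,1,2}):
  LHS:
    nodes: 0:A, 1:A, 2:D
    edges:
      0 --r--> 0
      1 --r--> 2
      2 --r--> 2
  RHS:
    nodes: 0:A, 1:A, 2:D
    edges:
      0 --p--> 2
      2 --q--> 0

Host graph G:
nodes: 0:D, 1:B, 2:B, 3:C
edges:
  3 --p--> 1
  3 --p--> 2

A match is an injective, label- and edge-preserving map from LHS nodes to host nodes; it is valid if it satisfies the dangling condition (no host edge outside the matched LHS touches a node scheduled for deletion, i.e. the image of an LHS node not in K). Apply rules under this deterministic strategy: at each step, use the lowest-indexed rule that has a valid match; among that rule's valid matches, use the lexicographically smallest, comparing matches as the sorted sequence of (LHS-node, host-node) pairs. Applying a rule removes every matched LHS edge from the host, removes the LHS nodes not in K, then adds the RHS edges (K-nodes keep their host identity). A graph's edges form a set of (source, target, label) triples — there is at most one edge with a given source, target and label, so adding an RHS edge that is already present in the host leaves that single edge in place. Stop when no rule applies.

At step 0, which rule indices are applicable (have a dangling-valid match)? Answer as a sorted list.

Answer: [R0]

Derivation:
R0: 2 valid matches — {0↦3, 1↦1, 2↦2}, {0↦3, 1↦2, 2↦1}
R1: no valid match — LHS pattern not found
R2: no valid match — LHS pattern not found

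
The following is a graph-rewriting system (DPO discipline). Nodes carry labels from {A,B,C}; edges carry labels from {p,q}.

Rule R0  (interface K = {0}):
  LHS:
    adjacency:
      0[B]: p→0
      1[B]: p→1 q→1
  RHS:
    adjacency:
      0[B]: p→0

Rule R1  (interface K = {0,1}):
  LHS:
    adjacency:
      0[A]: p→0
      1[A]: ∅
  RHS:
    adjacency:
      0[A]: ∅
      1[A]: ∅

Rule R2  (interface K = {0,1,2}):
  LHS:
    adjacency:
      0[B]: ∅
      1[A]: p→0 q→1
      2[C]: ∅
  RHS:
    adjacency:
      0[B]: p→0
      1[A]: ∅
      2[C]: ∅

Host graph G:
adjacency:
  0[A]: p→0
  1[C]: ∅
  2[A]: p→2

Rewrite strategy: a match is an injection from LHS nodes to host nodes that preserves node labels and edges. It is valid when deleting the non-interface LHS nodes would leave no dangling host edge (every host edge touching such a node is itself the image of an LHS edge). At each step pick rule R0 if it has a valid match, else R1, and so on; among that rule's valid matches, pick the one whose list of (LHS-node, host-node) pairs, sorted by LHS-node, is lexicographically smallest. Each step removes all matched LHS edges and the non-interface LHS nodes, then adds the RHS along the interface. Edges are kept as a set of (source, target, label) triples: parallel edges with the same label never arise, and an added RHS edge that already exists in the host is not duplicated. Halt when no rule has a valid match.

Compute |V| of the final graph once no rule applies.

Answer: 3

Derivation:
initial: |V|=3 |E|=2  E = 0-p->0 2-p->2
step 1: apply R1 at {0↦0, 1↦2}  → |V|=3 |E|=1  E = 2-p->2
step 2: apply R1 at {0↦2, 1↦0}  → |V|=3 |E|=0  E = ∅
halt: no rule applies after step 2
NF nodes: {0:A, 1:C, 2:A}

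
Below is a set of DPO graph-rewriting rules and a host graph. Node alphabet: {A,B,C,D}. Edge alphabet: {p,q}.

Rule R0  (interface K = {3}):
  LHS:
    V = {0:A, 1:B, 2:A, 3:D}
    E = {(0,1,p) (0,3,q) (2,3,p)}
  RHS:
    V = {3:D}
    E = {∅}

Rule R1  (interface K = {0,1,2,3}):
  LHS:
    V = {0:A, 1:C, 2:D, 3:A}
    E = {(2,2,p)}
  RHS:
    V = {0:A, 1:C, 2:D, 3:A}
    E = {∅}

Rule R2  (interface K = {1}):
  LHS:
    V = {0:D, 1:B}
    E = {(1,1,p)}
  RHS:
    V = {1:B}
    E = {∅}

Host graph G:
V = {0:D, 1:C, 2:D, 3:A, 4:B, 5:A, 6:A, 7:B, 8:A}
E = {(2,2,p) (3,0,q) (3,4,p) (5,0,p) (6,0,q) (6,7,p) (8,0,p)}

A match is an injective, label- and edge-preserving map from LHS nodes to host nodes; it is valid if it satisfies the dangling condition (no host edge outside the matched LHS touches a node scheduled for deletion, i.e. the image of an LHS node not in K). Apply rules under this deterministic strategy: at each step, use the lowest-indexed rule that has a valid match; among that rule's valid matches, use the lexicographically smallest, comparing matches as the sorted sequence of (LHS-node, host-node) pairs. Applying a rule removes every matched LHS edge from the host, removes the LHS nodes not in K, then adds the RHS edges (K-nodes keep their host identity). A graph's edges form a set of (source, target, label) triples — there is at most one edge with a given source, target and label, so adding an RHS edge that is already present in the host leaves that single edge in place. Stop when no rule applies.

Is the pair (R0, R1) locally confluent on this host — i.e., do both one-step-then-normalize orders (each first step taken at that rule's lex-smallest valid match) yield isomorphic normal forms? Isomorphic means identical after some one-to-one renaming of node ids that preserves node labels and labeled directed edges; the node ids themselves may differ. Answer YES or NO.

branch R0-first: apply at {0↦3, 1↦4, 2↦5, 3↦0} → |E|=4, then 1 more step(s) → NF |V|=3 |E|=1 V={0:D, 1:C, 2:D} E=2-p->2
branch R1-first: apply at {0↦3, 1↦1, 2↦2, 3↦5} → |E|=6, then 2 more step(s) → NF |V|=3 |E|=0 V={0:D, 1:C, 2:D} E=∅
graphs not isomorphic

Answer: NO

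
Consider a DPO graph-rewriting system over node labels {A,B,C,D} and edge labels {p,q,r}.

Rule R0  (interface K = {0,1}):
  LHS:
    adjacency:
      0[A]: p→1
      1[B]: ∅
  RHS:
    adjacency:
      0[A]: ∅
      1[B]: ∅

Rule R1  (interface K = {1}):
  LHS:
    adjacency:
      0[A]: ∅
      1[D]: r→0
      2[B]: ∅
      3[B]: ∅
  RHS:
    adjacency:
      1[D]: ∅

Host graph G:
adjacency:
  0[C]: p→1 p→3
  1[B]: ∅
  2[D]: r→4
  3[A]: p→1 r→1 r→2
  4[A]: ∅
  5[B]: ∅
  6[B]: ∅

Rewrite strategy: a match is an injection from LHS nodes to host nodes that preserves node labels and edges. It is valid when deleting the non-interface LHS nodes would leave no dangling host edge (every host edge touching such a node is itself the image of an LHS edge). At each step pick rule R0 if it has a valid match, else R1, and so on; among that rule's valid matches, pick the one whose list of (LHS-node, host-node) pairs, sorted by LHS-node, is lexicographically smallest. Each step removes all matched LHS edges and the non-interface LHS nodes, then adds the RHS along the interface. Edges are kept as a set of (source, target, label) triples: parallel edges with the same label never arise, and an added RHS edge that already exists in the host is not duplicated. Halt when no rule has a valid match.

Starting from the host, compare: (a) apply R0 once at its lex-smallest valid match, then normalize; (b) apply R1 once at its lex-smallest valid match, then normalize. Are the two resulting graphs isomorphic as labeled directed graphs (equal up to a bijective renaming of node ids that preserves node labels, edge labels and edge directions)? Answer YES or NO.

Answer: YES

Rewrite trace:
branch R0-first: apply at {0↦3, 1↦1} → |E|=5, then 1 more step(s) → NF |V|=4 |E|=4 V={0:C, 1:B, 2:D, 3:A} E=0-p->1 0-p->3 3-r->1 3-r->2
branch R1-first: apply at {0↦4, 1↦2, 2↦5, 3↦6} → |E|=5, then 1 more step(s) → NF |V|=4 |E|=4 V={0:C, 1:B, 2:D, 3:A} E=0-p->1 0-p->3 3-r->1 3-r->2
graphs isomorphic (equal up to label-preserving node renaming)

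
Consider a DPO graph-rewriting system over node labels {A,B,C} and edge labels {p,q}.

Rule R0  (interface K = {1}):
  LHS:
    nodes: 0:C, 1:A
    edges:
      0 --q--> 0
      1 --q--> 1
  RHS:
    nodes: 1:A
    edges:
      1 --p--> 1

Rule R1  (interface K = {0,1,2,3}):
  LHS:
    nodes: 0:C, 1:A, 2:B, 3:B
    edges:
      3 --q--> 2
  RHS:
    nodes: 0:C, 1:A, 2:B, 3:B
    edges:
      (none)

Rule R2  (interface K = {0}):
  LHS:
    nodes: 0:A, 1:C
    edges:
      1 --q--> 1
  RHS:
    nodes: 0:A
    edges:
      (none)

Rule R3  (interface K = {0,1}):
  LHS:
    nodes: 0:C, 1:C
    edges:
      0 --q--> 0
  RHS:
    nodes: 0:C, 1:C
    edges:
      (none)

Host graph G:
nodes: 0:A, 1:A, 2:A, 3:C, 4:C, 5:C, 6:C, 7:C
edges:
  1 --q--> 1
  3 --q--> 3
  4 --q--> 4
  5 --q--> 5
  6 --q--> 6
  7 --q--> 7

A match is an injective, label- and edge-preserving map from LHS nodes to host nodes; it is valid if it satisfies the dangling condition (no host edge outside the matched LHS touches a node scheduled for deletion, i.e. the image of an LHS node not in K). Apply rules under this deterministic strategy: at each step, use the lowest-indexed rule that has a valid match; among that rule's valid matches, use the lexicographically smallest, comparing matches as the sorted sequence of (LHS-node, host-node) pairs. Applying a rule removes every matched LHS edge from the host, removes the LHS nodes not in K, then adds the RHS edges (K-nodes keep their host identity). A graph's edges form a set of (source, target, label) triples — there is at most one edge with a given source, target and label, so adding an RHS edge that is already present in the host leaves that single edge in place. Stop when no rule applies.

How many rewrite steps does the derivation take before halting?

Answer: 5

Steps:
[0] host  ⇒  8 nodes, 6 edges  {1-q->1 3-q->3 4-q->4 5-q->5 6-q->6 7-q->7}
[1] R0 @ {0↦3, 1↦1}  ⇒  7 nodes, 5 edges  {1-p->1 4-q->4 5-q->5 6-q->6 7-q->7}
[2] R2 @ {0↦0, 1↦4}  ⇒  6 nodes, 4 edges  {1-p->1 5-q->5 6-q->6 7-q->7}
[3] R2 @ {0↦0, 1↦5}  ⇒  5 nodes, 3 edges  {1-p->1 6-q->6 7-q->7}
[4] R2 @ {0↦0, 1↦6}  ⇒  4 nodes, 2 edges  {1-p->1 7-q->7}
[5] R2 @ {0↦0, 1↦7}  ⇒  3 nodes, 1 edges  {1-p->1}
halt: no rule applies after step 5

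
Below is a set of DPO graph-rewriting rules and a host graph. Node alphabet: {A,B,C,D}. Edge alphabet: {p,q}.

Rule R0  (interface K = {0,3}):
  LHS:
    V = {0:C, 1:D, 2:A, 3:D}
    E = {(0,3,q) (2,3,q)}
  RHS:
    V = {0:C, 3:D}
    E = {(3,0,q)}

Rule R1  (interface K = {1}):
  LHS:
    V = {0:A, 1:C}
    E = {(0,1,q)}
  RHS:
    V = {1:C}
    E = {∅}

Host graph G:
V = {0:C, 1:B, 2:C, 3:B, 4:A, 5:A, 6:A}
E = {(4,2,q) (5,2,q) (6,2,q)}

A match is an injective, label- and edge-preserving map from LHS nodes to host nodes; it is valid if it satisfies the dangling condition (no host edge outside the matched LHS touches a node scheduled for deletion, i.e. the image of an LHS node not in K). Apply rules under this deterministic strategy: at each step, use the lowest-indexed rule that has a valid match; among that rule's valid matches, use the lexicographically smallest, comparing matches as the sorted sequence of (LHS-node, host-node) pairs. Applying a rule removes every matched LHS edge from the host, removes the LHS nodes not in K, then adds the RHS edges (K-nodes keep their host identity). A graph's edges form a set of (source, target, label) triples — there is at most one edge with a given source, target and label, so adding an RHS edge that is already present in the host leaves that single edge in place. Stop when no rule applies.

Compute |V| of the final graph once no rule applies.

Answer: 4

Steps:
start.  V:7 E:3  edges: 4-q->2 5-q->2 6-q->2
1. fire R1 via {0↦4, 1↦2}  →  V:6 E:2  edges: 5-q->2 6-q->2
2. fire R1 via {0↦5, 1↦2}  →  V:5 E:1  edges: 6-q->2
3. fire R1 via {0↦6, 1↦2}  →  V:4 E:0  edges: ∅
halt: no rule applies after step 3
NF nodes: {0:C, 1:B, 2:C, 3:B}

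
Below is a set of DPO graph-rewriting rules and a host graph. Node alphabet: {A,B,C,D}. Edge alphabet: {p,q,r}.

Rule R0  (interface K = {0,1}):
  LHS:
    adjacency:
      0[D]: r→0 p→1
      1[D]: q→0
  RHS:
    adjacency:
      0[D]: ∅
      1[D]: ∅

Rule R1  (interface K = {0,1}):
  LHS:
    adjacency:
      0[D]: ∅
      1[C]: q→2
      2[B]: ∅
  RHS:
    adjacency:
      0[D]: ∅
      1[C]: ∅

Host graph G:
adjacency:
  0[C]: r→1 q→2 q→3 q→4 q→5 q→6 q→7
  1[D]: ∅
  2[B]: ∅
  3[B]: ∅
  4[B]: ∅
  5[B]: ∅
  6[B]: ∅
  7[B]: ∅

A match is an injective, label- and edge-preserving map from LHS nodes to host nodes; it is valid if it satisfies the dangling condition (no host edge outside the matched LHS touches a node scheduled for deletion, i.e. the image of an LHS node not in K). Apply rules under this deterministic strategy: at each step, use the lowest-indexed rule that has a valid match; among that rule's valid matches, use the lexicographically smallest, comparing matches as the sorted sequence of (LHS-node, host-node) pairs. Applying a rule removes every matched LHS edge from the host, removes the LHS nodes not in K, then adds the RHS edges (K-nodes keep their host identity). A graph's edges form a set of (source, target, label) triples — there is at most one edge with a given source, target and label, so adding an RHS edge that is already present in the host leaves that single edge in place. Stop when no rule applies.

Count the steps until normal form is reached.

start.  V:8 E:7  edges: 0-r->1 0-q->2 0-q->3 0-q->4 0-q->5 0-q->6 0-q->7
1. fire R1 via {0↦1, 1↦0, 2↦2}  →  V:7 E:6  edges: 0-r->1 0-q->3 0-q->4 0-q->5 0-q->6 0-q->7
2. fire R1 via {0↦1, 1↦0, 2↦3}  →  V:6 E:5  edges: 0-r->1 0-q->4 0-q->5 0-q->6 0-q->7
3. fire R1 via {0↦1, 1↦0, 2↦4}  →  V:5 E:4  edges: 0-r->1 0-q->5 0-q->6 0-q->7
4. fire R1 via {0↦1, 1↦0, 2↦5}  →  V:4 E:3  edges: 0-r->1 0-q->6 0-q->7
5. fire R1 via {0↦1, 1↦0, 2↦6}  →  V:3 E:2  edges: 0-r->1 0-q->7
6. fire R1 via {0↦1, 1↦0, 2↦7}  →  V:2 E:1  edges: 0-r->1
normal form: no rule applies after step 6

Answer: 6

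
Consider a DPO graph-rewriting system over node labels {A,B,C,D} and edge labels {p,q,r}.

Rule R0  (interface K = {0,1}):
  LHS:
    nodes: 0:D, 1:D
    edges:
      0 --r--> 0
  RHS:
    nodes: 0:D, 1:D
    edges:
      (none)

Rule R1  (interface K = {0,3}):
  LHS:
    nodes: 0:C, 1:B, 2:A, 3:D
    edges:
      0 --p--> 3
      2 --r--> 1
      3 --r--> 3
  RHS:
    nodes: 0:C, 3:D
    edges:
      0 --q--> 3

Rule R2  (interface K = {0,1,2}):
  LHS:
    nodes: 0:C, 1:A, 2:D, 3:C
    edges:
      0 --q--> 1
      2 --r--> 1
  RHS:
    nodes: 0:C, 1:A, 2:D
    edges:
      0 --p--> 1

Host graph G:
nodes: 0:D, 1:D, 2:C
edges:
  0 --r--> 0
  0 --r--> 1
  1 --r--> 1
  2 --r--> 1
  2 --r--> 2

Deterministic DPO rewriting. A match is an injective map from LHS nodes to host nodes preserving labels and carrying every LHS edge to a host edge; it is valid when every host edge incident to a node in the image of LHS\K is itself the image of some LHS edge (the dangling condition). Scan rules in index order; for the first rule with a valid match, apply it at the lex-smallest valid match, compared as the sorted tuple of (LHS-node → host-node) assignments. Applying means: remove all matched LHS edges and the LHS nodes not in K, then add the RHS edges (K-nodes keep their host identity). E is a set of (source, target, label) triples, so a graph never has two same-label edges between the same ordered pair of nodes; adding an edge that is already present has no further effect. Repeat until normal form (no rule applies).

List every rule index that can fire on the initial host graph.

Answer: [R0]

Rewrite trace:
R0: 2 valid matches — {0↦0, 1↦1}, {0↦1, 1↦0}
R1: no valid match — LHS pattern not found
R2: no valid match — LHS pattern not found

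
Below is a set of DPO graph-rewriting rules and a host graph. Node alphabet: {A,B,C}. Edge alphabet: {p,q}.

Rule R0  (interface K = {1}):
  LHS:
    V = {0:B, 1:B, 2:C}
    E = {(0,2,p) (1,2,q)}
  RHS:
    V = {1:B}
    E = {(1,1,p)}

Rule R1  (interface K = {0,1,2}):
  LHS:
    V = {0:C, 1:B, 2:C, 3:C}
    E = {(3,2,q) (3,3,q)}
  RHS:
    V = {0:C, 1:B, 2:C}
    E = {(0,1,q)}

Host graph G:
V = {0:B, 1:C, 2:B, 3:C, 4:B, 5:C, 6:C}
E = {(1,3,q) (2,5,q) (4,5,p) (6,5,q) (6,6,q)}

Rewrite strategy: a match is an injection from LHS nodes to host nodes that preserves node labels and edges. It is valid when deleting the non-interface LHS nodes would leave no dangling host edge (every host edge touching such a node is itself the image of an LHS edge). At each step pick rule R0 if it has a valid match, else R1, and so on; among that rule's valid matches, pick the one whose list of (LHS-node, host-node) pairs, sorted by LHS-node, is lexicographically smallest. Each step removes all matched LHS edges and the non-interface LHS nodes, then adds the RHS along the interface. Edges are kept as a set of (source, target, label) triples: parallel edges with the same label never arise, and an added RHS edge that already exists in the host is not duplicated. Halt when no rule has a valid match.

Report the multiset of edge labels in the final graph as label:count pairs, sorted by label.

initial: |V|=7 |E|=5  E = 1-q->3 2-q->5 4-p->5 6-q->5 6-q->6
step 1: apply R1 at {0↦1, 1↦0, 2↦5, 3↦6}  → |V|=6 |E|=4  E = 1-q->0 1-q->3 2-q->5 4-p->5
step 2: apply R0 at {0↦4, 1↦2, 2↦5}  → |V|=4 |E|=3  E = 1-q->0 1-q->3 2-p->2
halt: no rule applies after step 2
NF edges: [(1, 0, 'q'), (1, 3, 'q'), (2, 2, 'p')]

Answer: p:1 q:2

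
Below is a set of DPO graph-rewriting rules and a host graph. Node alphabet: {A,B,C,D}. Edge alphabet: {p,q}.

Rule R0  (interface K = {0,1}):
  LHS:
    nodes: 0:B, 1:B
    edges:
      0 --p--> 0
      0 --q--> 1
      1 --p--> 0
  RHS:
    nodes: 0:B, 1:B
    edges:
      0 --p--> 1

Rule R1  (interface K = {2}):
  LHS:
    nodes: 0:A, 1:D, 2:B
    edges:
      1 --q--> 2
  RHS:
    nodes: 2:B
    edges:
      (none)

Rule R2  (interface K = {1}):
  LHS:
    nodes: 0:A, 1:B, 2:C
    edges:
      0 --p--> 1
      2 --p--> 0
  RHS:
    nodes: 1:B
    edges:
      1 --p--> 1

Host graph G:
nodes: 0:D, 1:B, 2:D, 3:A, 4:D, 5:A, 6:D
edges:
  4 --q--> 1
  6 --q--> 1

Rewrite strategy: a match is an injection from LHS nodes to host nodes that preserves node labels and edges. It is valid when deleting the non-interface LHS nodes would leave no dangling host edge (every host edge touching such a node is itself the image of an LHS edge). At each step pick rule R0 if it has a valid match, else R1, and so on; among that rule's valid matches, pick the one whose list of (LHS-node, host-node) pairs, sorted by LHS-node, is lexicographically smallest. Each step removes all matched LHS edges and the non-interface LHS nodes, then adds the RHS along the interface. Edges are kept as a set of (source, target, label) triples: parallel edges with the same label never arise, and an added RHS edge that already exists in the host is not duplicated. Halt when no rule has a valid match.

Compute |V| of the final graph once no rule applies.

Answer: 3

Derivation:
[0] host  ⇒  7 nodes, 2 edges  {4-q->1 6-q->1}
[1] R1 @ {0↦3, 1↦4, 2↦1}  ⇒  5 nodes, 1 edges  {6-q->1}
[2] R1 @ {0↦5, 1↦6, 2↦1}  ⇒  3 nodes, 0 edges  {∅}
halt: no rule applies after step 2
NF nodes: {0:D, 1:B, 2:D}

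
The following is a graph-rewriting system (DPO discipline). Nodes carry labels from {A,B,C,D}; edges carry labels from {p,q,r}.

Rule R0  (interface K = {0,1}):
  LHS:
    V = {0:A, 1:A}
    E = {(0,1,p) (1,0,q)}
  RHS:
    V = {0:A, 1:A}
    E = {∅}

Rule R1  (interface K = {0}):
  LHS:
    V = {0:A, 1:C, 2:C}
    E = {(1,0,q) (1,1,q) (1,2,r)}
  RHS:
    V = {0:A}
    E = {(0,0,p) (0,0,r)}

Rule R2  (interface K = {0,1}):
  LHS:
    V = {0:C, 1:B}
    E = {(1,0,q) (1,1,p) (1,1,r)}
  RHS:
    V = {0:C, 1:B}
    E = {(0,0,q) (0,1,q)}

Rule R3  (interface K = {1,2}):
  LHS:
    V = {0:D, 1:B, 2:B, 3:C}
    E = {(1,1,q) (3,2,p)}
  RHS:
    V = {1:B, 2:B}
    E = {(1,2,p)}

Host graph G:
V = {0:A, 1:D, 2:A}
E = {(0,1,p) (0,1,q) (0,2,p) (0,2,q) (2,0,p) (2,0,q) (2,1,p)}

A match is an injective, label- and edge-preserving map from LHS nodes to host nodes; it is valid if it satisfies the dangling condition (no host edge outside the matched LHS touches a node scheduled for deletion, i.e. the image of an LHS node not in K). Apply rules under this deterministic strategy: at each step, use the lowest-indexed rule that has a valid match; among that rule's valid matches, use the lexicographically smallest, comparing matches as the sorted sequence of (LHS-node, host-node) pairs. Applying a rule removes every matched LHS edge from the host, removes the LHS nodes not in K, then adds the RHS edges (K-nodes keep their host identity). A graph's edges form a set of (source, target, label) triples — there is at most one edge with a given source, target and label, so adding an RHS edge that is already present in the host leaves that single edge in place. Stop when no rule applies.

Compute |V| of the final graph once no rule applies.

Answer: 3

Steps:
initial: |V|=3 |E|=7  E = 0-p->1 0-q->1 0-p->2 0-q->2 2-p->0 2-q->0 2-p->1
step 1: apply R0 at {0↦0, 1↦2}  → |V|=3 |E|=5  E = 0-p->1 0-q->1 0-q->2 2-p->0 2-p->1
step 2: apply R0 at {0↦2, 1↦0}  → |V|=3 |E|=3  E = 0-p->1 0-q->1 2-p->1
final graph: no rule applies after step 2
NF nodes: {0:A, 1:D, 2:A}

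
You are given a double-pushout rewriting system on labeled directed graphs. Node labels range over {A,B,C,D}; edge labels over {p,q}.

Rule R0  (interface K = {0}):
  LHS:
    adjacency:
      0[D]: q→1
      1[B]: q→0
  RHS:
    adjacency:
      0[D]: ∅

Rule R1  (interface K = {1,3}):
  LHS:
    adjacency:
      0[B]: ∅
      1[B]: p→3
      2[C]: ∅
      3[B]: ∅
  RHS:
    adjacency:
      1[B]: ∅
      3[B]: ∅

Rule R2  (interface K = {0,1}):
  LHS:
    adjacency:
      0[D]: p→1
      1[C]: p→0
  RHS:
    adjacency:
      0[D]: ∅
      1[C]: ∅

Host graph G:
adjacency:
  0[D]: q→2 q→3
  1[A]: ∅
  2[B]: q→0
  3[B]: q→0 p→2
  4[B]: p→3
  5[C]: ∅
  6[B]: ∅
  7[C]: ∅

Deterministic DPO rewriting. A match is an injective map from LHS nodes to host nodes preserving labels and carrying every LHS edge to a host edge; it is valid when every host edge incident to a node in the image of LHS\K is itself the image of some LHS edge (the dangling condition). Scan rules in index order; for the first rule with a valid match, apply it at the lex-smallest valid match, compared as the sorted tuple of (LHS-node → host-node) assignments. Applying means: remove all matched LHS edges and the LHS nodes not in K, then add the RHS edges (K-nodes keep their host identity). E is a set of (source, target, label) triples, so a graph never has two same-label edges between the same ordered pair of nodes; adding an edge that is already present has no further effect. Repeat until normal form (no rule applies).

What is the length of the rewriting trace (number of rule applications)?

Answer: 2

Rewrite trace:
start.  V:8 E:6  edges: 0-q->2 0-q->3 2-q->0 3-q->0 3-p->2 4-p->3
1. fire R1 via {0↦6, 1↦3, 2↦5, 3↦2}  →  V:6 E:5  edges: 0-q->2 0-q->3 2-q->0 3-q->0 4-p->3
2. fire R0 via {0↦0, 1↦2}  →  V:5 E:3  edges: 0-q->3 3-q->0 4-p->3
normal form: no rule applies after step 2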